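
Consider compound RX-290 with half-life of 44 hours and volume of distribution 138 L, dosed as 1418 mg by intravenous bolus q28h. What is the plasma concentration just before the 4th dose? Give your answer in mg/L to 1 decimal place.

f = (1/2)^(τ/t½) = (1/2)^(28/44) ≈ 0.6433.
C₀ = D/Vd = 1418/138 ≈ 10.275 mg/L.
Before the 4th dose, 3 doses have been given. Superposition: Cmin = C₀·(f + f² + … + f^3).
≈ 10.275 × (0.6433 + 0.4138 + 0.2662) ≈ 10.275 × 1.3233 ≈ 13.597 mg/L.

13.6 mg/L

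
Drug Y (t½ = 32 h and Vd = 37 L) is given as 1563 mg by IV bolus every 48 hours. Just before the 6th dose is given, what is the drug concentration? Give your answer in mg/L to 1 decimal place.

23.0 mg/L

f = (1/2)^(τ/t½) = (1/2)^(48/32) ≈ 0.3536.
C₀ = D/Vd = 1563/37 ≈ 42.243 mg/L.
Before the 6th dose, 5 doses have been given. Superposition: Cmin = C₀·(f + f² + … + f^5).
≈ 42.243 × (0.3536 + 0.1250 + 0.0442 + 0.0156 + 0.0055) ≈ 42.243 × 0.5439 ≈ 22.976 mg/L.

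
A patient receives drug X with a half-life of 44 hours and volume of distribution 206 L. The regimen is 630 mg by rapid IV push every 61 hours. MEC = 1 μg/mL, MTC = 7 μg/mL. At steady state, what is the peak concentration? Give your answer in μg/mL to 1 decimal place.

k = ln2/t½ = ln2/44 ≈ 0.015753 h⁻¹; fraction remaining f = e^(−kτ) = e^(−0.015753×61) ≈ 0.3825.
At steady state, accumulation factor R = 1/(1 − e^(−kτ)) ≈ 1.6194.
Each bolus raises the concentration by D/Vd = 630/206 ≈ 3.058 μg/mL.
Steady-state peak Cmax,ss = C₀·R ≈ 3.058 × 1.6194 ≈ 4.952 μg/mL.
Peak 5.0 μg/mL vs MTC 7 μg/mL: below toxic threshold.

5.0 μg/mL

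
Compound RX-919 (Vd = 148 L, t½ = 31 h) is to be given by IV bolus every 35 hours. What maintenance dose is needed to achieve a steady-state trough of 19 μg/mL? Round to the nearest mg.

3338 mg

τ/t½ = 35/31 ≈ 1.129, so f = (1/2)^(35/31) ≈ 0.457222.
Cmin,ss = (D/Vd)·f/(1−f), so D = Cmin,ss·Vd·(1−f)/f.
D = 19 × 148 × (1−f)/f ≈ 19 × 148 × 1.18712 ≈ 3338.18 mg.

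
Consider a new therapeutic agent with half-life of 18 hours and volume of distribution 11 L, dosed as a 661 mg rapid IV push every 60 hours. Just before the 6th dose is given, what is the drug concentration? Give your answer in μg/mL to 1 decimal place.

6.6 μg/mL

f = (1/2)^(τ/t½) = (1/2)^(60/18) ≈ 0.0992.
C₀ = D/Vd = 661/11 ≈ 60.091 μg/mL.
Before the 6th dose, 5 doses have been given. Superposition: Cmin = C₀·(f + f² + … + f^5).
≈ 60.091 × (0.0992 + 0.0098 + 0.0010 + 0.0001 + 0.0000) ≈ 60.091 × 0.1101 ≈ 6.616 μg/mL.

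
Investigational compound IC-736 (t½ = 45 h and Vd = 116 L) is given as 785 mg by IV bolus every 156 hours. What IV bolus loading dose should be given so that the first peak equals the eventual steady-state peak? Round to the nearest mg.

f = (1/2)^(156/45) ≈ 0.090454; accumulation ratio R = 1/(1−f) ≈ 1.09945.
Loading dose to hit Cmax,ss on first dose: D_load = D_maint·R ≈ 785 × 1.09945 ≈ 863.07 mg.

863 mg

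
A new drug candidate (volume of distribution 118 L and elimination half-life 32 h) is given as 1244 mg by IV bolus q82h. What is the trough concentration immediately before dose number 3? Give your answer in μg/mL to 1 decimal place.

f = (1/2)^(τ/t½) = (1/2)^(82/32) ≈ 0.1693.
C₀ = D/Vd = 1244/118 ≈ 10.542 μg/mL.
Before the 3rd dose, 2 doses have been given. Superposition: Cmin = C₀·(f + f²).
≈ 10.542 × (0.1693 + 0.0287) ≈ 10.542 × 0.1980 ≈ 2.087 μg/mL.

2.1 μg/mL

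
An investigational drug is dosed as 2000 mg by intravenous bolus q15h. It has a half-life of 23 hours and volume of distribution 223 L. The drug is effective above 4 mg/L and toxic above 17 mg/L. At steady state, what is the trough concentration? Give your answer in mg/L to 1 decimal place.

Over one 15-h interval, 15/23 ≈ 0.65217 half-lives elapse, leaving f ≈ 0.6363 of each dose.
Accumulation ratio R = 1/(1 − f) ≈ 1/0.3637 ≈ 2.7495.
Each bolus raises the concentration by D/Vd = 2000/223 ≈ 8.969 mg/L.
Steady-state peak Cmax,ss = C₀·R ≈ 8.969 × 2.7495 ≈ 24.660 mg/L.
Steady-state trough Cmin,ss = Cmax,ss·f ≈ 24.660 × 0.6363 ≈ 15.691 mg/L.
Trough 15.7 mg/L vs MEC 4 mg/L: adequate.

15.7 mg/L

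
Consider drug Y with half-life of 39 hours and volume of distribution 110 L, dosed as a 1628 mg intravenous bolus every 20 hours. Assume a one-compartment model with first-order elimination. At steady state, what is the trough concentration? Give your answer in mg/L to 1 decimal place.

τ/t½ = 20/39 ≈ 0.51282, so fraction remaining f = (1/2)^(20/39) ≈ 0.7009.
At steady state, accumulation factor R = 1/(1 − e^(−kτ)) ≈ 3.3434.
Single-dose peak C₀ = D/Vd = 1628/110 ≈ 14.800 mg/L.
Cmax,ss = C₀/(1 − f) ≈ 14.800/0.2991 ≈ 49.482 mg/L.
Steady-state trough Cmin,ss = Cmax,ss·f ≈ 49.482 × 0.7009 ≈ 34.682 mg/L.

34.7 mg/L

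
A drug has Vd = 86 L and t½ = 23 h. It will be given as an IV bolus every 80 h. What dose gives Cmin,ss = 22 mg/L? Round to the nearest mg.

19193 mg

τ/t½ = 80/23 ≈ 3.4783, so f = (1/2)^(80/23) ≈ 0.089730.
Cmin,ss = (D/Vd)·f/(1−f), so D = Cmin,ss·Vd·(1−f)/f.
D = 22 × 86 × (1−f)/f ≈ 22 × 86 × 10.14454 ≈ 19193.47 mg.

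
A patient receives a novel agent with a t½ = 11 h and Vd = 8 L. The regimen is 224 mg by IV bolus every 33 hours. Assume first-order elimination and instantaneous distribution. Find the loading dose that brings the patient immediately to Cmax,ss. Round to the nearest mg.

256 mg

f = (1/2)^(33/11) ≈ 0.125000; accumulation ratio R = 1/(1−f) ≈ 1.14286.
Loading dose to hit Cmax,ss on first dose: D_load = D_maint·R ≈ 224 × 1.14286 ≈ 256.00 mg.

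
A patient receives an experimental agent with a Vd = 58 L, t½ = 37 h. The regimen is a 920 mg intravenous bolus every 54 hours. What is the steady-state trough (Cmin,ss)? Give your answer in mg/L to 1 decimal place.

9.1 mg/L

k = ln2/t½ = ln2/37 ≈ 0.018734 h⁻¹; fraction remaining f = e^(−kτ) = e^(−0.018734×54) ≈ 0.3636.
Each bolus raises the concentration by D/Vd = 920/58 ≈ 15.862 mg/L.
Steady-state trough Cmin,ss = C₀·f/(1−f) ≈ 15.862 × 0.3636/0.6364 ≈ 9.063 mg/L.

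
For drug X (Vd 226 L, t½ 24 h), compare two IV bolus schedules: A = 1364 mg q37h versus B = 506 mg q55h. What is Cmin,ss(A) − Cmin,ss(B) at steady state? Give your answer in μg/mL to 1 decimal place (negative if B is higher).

Regimen A: f = (1/2)^(37/24) ≈ 0.3435; Cmin,ss = (1364/226)·f/(1−f) ≈ 3.158 μg/mL.
Regimen B: f = (1/2)^(55/24) ≈ 0.2042; Cmin,ss = (506/226)·f/(1−f) ≈ 0.575 μg/mL.
Difference ≈ 3.158 − 0.575 ≈ 2.583 μg/mL.

2.6 μg/mL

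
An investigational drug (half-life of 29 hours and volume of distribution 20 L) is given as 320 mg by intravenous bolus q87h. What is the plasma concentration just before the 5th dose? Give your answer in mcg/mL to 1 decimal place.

2.3 mcg/mL

f = (1/2)^(τ/t½) = (1/2)^(87/29) ≈ 0.1250.
C₀ = D/Vd = 320/20 ≈ 16.000 mcg/mL.
Before the 5th dose, 4 doses have been given. Superposition: Cmin = C₀·(f + f² + … + f^4).
≈ 16.000 × (0.1250 + 0.0156 + 0.0020 + 0.0002) ≈ 16.000 × 0.1428 ≈ 2.285 mcg/mL.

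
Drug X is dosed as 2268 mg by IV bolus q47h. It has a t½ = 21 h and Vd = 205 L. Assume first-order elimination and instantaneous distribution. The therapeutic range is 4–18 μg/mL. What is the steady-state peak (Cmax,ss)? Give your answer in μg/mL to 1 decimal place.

14.0 μg/mL

Over one 47-h interval, 47/21 ≈ 2.2381 half-lives elapse, leaving f ≈ 0.2120 of each dose.
Accumulation ratio R = 1/(1 − f) ≈ 1/0.7880 ≈ 1.2690.
Single-dose peak C₀ = D/Vd = 2268/205 ≈ 11.063 μg/mL.
Steady-state peak Cmax,ss = C₀·R ≈ 11.063 × 1.2690 ≈ 14.039 μg/mL.
Peak 14.0 μg/mL vs MTC 18 μg/mL: below toxic threshold.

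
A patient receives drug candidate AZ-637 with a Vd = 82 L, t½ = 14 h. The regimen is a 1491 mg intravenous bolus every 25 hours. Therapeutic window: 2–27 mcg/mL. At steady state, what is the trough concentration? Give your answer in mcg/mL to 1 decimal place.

7.4 mcg/mL

k = ln2/t½ = ln2/14 ≈ 0.049511 h⁻¹; fraction remaining f = e^(−kτ) = e^(−0.049511×25) ≈ 0.2900.
At steady state, accumulation factor R = 1/(1 − e^(−kτ)) ≈ 1.4085.
Single-dose peak C₀ = D/Vd = 1491/82 ≈ 18.183 mcg/mL.
Steady-state peak Cmax,ss = C₀·R ≈ 18.183 × 1.4085 ≈ 25.611 mcg/mL.
One interval later, Cmin,ss = Cmax,ss·e^(−kτ) ≈ 25.611 × 0.2900 ≈ 7.427 mcg/mL.
Trough 7.4 mcg/mL vs MEC 2 mcg/mL: adequate.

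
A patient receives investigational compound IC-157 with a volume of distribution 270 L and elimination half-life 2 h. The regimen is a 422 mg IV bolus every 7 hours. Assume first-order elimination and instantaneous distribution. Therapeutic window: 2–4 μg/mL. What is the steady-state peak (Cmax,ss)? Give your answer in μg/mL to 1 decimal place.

τ/t½ = 7/2 ≈ 3.5, so fraction remaining f = (1/2)^(7/2) ≈ 0.0884.
Accumulation ratio R = 1/(1 − f) ≈ 1/0.9116 ≈ 1.0970.
Each bolus raises the concentration by D/Vd = 422/270 ≈ 1.563 μg/mL.
Steady-state peak Cmax,ss = C₀·R ≈ 1.563 × 1.0970 ≈ 1.715 μg/mL.
Peak 1.7 μg/mL vs MTC 4 μg/mL: below toxic threshold.

1.7 μg/mL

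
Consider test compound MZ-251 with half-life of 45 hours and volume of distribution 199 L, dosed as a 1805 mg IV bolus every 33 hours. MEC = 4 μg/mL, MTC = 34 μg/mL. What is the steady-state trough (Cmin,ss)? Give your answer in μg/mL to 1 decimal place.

Over one 33-h interval, 33/45 ≈ 0.73333 half-lives elapse, leaving f ≈ 0.6015 of each dose.
Each bolus raises the concentration by D/Vd = 1805/199 ≈ 9.070 μg/mL.
Steady-state trough Cmin,ss = C₀·f/(1−f) ≈ 9.070 × 0.6015/0.3985 ≈ 13.690 μg/mL.
Trough 13.7 μg/mL vs MEC 4 μg/mL: adequate.

13.7 μg/mL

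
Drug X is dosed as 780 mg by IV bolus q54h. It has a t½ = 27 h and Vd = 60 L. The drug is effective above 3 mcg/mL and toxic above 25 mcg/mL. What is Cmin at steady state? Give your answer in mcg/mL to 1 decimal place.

4.3 mcg/mL

τ = 54 h = 2 half-lives, so f = (1/2)^2 = 0.25.
Accumulation ratio R = 1/(1 − f) = 1/0.75 = 4/3.
Single-dose peak C₀ = D/Vd = 780/60 = 13 mcg/mL.
Steady-state peak Cmax,ss = C₀·R = 13 × 4/3 ≈ 17.333 mcg/mL.
Steady-state trough Cmin,ss = Cmax,ss·f ≈ 17.333 × 0.25 ≈ 4.333 mcg/mL.
Trough 4.3 mcg/mL vs MEC 3 mcg/mL: adequate.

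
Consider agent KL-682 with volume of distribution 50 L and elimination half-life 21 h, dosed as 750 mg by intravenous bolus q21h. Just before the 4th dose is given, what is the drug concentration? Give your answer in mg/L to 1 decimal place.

13.1 mg/L

f = (1/2)^(τ/t½) = (1/2)^(21/21) ≈ 0.5000.
C₀ = D/Vd = 750/50 ≈ 15.000 mg/L.
Before the 4th dose, 3 doses have been given. Superposition: Cmin = C₀·(f + f² + … + f^3).
≈ 15.000 × (0.5000 + 0.2500 + 0.1250) ≈ 15.000 × 0.8750 ≈ 13.125 mg/L.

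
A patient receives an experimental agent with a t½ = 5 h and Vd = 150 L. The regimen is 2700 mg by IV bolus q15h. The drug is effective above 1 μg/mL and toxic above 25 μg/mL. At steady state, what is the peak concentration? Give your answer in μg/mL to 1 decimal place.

20.6 μg/mL

The dosing interval is 3 half-lives, so f = 2^(−3) = 0.125.
At steady state, R = 1/(1 − 0.125) = 8/7.
Single-dose peak C₀ = D/Vd = 2700/150 = 18 μg/mL.
Steady-state peak Cmax,ss = C₀·R = 18 × 8/7 ≈ 20.571 μg/mL.
Peak 20.6 μg/mL vs MTC 25 μg/mL: below toxic threshold.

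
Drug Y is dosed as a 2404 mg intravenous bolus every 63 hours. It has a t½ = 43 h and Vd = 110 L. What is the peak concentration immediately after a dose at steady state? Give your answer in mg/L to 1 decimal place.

Over one 63-h interval, 63/43 ≈ 1.4651 half-lives elapse, leaving f ≈ 0.3622 of each dose.
At steady state, accumulation factor R = 1/(1 − e^(−kτ)) ≈ 1.5679.
Each bolus raises the concentration by D/Vd = 2404/110 ≈ 21.855 mg/L.
Steady-state peak Cmax,ss = C₀·R ≈ 21.855 × 1.5679 ≈ 34.266 mg/L.

34.3 mg/L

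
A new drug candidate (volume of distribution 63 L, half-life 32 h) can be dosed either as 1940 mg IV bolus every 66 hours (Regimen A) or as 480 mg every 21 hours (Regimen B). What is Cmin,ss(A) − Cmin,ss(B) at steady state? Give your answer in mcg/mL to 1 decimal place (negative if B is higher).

Regimen A: f = (1/2)^(66/32) ≈ 0.2394; Cmin,ss = (1940/63)·f/(1−f) ≈ 9.692 mcg/mL.
Regimen B: f = (1/2)^(21/32) ≈ 0.6345; Cmin,ss = (480/63)·f/(1−f) ≈ 13.226 mcg/mL.
Difference ≈ 9.692 − 13.226 ≈ -3.534 mcg/mL.

-3.5 mcg/mL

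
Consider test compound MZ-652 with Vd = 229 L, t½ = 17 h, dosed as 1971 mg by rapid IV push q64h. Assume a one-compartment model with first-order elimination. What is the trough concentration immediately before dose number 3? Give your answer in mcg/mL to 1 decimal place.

f = (1/2)^(τ/t½) = (1/2)^(64/17) ≈ 0.0736.
C₀ = D/Vd = 1971/229 ≈ 8.607 mcg/mL.
Before the 3rd dose, 2 doses have been given. Superposition: Cmin = C₀·(f + f²).
≈ 8.607 × (0.0736 + 0.0054) ≈ 8.607 × 0.0790 ≈ 0.680 mcg/mL.

0.7 mcg/mL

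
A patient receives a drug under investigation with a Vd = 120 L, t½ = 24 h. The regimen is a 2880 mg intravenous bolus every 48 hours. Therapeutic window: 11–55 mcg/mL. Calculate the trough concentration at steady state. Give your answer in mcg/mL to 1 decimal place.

8.0 mcg/mL

τ = 48 h = 2 half-lives, so f = (1/2)^2 = 0.25.
Accumulation ratio R = 1/(1 − f) = 1/0.75 = 4/3.
Single-dose peak C₀ = D/Vd = 2880/120 = 24 mcg/mL.
Steady-state peak Cmax,ss = C₀·R = 24 × 4/3 ≈ 32.000 mcg/mL.
Steady-state trough Cmin,ss = Cmax,ss·f ≈ 32.000 × 0.25 ≈ 8.000 mcg/mL.
Trough 8.0 mcg/mL vs MEC 11 mcg/mL: subtherapeutic.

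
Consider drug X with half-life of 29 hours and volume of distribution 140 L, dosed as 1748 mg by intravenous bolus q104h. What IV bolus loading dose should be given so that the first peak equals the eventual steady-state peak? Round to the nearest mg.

f = (1/2)^(104/29) ≈ 0.083261; accumulation ratio R = 1/(1−f) ≈ 1.09082.
Loading dose to hit Cmax,ss on first dose: D_load = D_maint·R ≈ 1748 × 1.09082 ≈ 1906.75 mg.

1907 mg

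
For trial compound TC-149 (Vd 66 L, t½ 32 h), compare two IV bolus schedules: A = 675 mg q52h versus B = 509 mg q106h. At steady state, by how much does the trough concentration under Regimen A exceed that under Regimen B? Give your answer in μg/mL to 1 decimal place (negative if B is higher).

Regimen A: f = (1/2)^(52/32) ≈ 0.3242; Cmin,ss = (675/66)·f/(1−f) ≈ 4.906 μg/mL.
Regimen B: f = (1/2)^(106/32) ≈ 0.1007; Cmin,ss = (509/66)·f/(1−f) ≈ 0.864 μg/mL.
Difference ≈ 4.906 − 0.864 ≈ 4.042 μg/mL.

4.0 μg/mL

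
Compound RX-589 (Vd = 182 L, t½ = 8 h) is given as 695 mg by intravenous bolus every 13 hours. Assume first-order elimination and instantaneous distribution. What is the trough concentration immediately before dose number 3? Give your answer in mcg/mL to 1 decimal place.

f = (1/2)^(τ/t½) = (1/2)^(13/8) ≈ 0.3242.
C₀ = D/Vd = 695/182 ≈ 3.819 mcg/mL.
Before the 3rd dose, 2 doses have been given. Superposition: Cmin = C₀·(f + f²).
≈ 3.819 × (0.3242 + 0.1051) ≈ 3.819 × 0.4293 ≈ 1.639 mcg/mL.

1.6 mcg/mL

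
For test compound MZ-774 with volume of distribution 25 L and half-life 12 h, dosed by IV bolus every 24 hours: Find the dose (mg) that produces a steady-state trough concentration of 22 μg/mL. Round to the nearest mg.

τ/t½ = 24/12 ≈ 2, so f = (1/2)^(24/12) ≈ 0.250000.
Cmin,ss = (D/Vd)·f/(1−f), so D = Cmin,ss·Vd·(1−f)/f.
D = 22 × 25 × (1−f)/f ≈ 22 × 25 × 3.00000 ≈ 1650.00 mg.

1650 mg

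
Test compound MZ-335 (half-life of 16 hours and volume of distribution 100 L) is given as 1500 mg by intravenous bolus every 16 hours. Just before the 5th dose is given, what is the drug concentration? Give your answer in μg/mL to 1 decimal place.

f = (1/2)^(τ/t½) = (1/2)^(16/16) ≈ 0.5000.
C₀ = D/Vd = 1500/100 ≈ 15.000 μg/mL.
Before the 5th dose, 4 doses have been given. Superposition: Cmin = C₀·(f + f² + … + f^4).
≈ 15.000 × (0.5000 + 0.2500 + 0.1250 + 0.0625) ≈ 15.000 × 0.9375 ≈ 14.062 μg/mL.

14.1 μg/mL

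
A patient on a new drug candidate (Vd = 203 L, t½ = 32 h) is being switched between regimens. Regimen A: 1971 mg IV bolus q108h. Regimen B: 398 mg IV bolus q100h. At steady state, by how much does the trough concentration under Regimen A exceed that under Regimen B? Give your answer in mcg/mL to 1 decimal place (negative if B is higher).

Regimen A: f = (1/2)^(108/32) ≈ 0.0964; Cmin,ss = (1971/203)·f/(1−f) ≈ 1.036 mcg/mL.
Regimen B: f = (1/2)^(100/32) ≈ 0.1146; Cmin,ss = (398/203)·f/(1−f) ≈ 0.254 mcg/mL.
Difference ≈ 1.036 − 0.254 ≈ 0.782 mcg/mL.

0.8 mcg/mL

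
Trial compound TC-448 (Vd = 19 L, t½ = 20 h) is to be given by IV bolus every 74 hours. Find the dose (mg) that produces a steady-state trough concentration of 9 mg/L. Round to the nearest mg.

2051 mg

τ/t½ = 74/20 ≈ 3.7, so f = (1/2)^(74/20) ≈ 0.076947.
Cmin,ss = (D/Vd)·f/(1−f), so D = Cmin,ss·Vd·(1−f)/f.
D = 9 × 19 × (1−f)/f ≈ 9 × 19 × 11.99596 ≈ 2051.31 mg.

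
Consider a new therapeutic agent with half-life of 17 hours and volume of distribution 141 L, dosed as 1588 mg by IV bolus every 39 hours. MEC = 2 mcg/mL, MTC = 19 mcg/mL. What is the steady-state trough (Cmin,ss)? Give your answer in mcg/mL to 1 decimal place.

Over one 39-h interval, 39/17 ≈ 2.2941 half-lives elapse, leaving f ≈ 0.2039 of each dose.
At steady state, accumulation factor R = 1/(1 − e^(−kτ)) ≈ 1.2561.
Single-dose peak C₀ = D/Vd = 1588/141 ≈ 11.262 mcg/mL.
Cmax,ss = C₀/(1 − f) ≈ 11.262/0.7961 ≈ 14.146 mcg/mL.
Steady-state trough Cmin,ss = Cmax,ss·f ≈ 14.146 × 0.2039 ≈ 2.884 mcg/mL.
Trough 2.9 mcg/mL vs MEC 2 mcg/mL: adequate.

2.9 mcg/mL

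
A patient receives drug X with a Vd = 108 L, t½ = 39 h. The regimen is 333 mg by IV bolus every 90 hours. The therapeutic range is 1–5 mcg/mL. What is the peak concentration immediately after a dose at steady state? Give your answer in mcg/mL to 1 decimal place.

3.9 mcg/mL

k = ln2/t½ = ln2/39 ≈ 0.017773 h⁻¹; fraction remaining f = e^(−kτ) = e^(−0.017773×90) ≈ 0.2020.
At steady state, accumulation factor R = 1/(1 − e^(−kτ)) ≈ 1.2531.
Single-dose peak C₀ = D/Vd = 333/108 ≈ 3.083 mcg/mL.
Cmax,ss = C₀/(1 − f) ≈ 3.083/0.7980 ≈ 3.863 mcg/mL.
Peak 3.9 mcg/mL vs MTC 5 mcg/mL: below toxic threshold.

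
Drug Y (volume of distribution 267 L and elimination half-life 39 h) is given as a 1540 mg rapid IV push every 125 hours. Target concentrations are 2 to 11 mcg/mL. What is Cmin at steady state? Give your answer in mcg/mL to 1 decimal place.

0.7 mcg/mL

k = ln2/t½ = ln2/39 ≈ 0.017773 h⁻¹; fraction remaining f = e^(−kτ) = e^(−0.017773×125) ≈ 0.1084.
Accumulation ratio R = 1/(1 − f) ≈ 1/0.8916 ≈ 1.1216.
Each bolus raises the concentration by D/Vd = 1540/267 ≈ 5.768 mcg/mL.
Cmax,ss = C₀/(1 − f) ≈ 5.768/0.8916 ≈ 6.469 mcg/mL.
Steady-state trough Cmin,ss = Cmax,ss·f ≈ 6.469 × 0.1084 ≈ 0.701 mcg/mL.
Trough 0.7 mcg/mL vs MEC 2 mcg/mL: subtherapeutic.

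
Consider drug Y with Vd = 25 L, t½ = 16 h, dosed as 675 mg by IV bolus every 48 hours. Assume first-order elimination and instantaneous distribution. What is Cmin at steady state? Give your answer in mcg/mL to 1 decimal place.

The dosing interval is 3 half-lives, so f = 2^(−3) = 0.125.
Accumulation ratio R = 1/(1 − f) = 1/0.875 = 8/7.
Single-dose peak C₀ = D/Vd = 675/25 = 27 mcg/mL.
Steady-state peak Cmax,ss = C₀·R = 27 × 8/7 ≈ 30.857 mcg/mL.
Steady-state trough Cmin,ss = Cmax,ss·f ≈ 30.857 × 0.125 ≈ 3.857 mcg/mL.

3.9 mcg/mL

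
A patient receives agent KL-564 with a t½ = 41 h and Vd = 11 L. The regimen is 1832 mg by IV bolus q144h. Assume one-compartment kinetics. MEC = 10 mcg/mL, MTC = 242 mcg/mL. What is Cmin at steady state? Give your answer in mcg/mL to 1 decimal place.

Over one 144-h interval, 144/41 ≈ 3.5122 half-lives elapse, leaving f ≈ 0.0876 of each dose.
At steady state, accumulation factor R = 1/(1 − e^(−kτ)) ≈ 1.0960.
Each bolus raises the concentration by D/Vd = 1832/11 ≈ 166.545 mcg/mL.
Steady-state peak Cmax,ss = C₀·R ≈ 166.545 × 1.0960 ≈ 182.533 mcg/mL.
One interval later, Cmin,ss = Cmax,ss·e^(−kτ) ≈ 182.533 × 0.0876 ≈ 15.990 mcg/mL.
Trough 16.0 mcg/mL vs MEC 10 mcg/mL: adequate.

16.0 mcg/mL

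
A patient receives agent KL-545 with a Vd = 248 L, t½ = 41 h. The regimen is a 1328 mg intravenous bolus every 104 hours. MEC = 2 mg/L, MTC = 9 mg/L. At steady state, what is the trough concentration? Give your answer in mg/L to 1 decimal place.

1.1 mg/L

k = ln2/t½ = ln2/41 ≈ 0.016906 h⁻¹; fraction remaining f = e^(−kτ) = e^(−0.016906×104) ≈ 0.1724.
At steady state, accumulation factor R = 1/(1 − e^(−kτ)) ≈ 1.2083.
Each bolus raises the concentration by D/Vd = 1328/248 ≈ 5.355 mg/L.
Cmax,ss = C₀/(1 − f) ≈ 5.355/0.8276 ≈ 6.471 mg/L.
Steady-state trough Cmin,ss = Cmax,ss·f ≈ 6.471 × 0.1724 ≈ 1.116 mg/L.
Trough 1.1 mg/L vs MEC 2 mg/L: subtherapeutic.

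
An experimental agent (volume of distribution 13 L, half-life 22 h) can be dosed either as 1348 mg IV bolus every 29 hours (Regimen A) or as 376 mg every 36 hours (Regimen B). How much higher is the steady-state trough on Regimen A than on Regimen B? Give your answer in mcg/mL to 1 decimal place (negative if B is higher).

Regimen A: f = (1/2)^(29/22) ≈ 0.4010; Cmin,ss = (1348/13)·f/(1−f) ≈ 69.417 mcg/mL.
Regimen B: f = (1/2)^(36/22) ≈ 0.3217; Cmin,ss = (376/13)·f/(1−f) ≈ 13.717 mcg/mL.
Difference ≈ 69.417 − 13.717 ≈ 55.700 mcg/mL.

55.7 mcg/mL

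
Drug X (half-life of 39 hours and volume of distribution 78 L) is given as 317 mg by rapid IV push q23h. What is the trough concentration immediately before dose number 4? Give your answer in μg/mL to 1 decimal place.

5.7 μg/mL

f = (1/2)^(τ/t½) = (1/2)^(23/39) ≈ 0.6645.
C₀ = D/Vd = 317/78 ≈ 4.064 μg/mL.
Before the 4th dose, 3 doses have been given. Superposition: Cmin = C₀·(f + f² + … + f^3).
≈ 4.064 × (0.6645 + 0.4416 + 0.2934) ≈ 4.064 × 1.3995 ≈ 5.688 μg/mL.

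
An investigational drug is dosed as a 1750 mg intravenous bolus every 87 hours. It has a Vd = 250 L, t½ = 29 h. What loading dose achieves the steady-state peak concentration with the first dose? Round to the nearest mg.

f = (1/2)^(87/29) ≈ 0.125000; accumulation ratio R = 1/(1−f) ≈ 1.14286.
Loading dose to hit Cmax,ss on first dose: D_load = D_maint·R ≈ 1750 × 1.14286 ≈ 2000.00 mg.

2000 mg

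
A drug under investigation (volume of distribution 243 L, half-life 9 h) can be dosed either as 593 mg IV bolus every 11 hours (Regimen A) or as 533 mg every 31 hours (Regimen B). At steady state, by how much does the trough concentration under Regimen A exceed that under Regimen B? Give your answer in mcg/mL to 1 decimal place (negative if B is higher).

Regimen A: f = (1/2)^(11/9) ≈ 0.4286; Cmin,ss = (593/243)·f/(1−f) ≈ 1.830 mcg/mL.
Regimen B: f = (1/2)^(31/9) ≈ 0.0919; Cmin,ss = (533/243)·f/(1−f) ≈ 0.222 mcg/mL.
Difference ≈ 1.830 − 0.222 ≈ 1.608 mcg/mL.

1.6 mcg/mL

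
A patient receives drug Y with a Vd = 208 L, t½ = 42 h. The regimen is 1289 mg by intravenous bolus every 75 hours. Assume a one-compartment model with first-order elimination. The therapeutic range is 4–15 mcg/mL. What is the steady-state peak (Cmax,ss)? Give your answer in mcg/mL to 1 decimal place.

Over one 75-h interval, 75/42 ≈ 1.7857 half-lives elapse, leaving f ≈ 0.2900 of each dose.
At steady state, accumulation factor R = 1/(1 − e^(−kτ)) ≈ 1.4085.
Each bolus raises the concentration by D/Vd = 1289/208 ≈ 6.197 mcg/mL.
Steady-state peak Cmax,ss = C₀·R ≈ 6.197 × 1.4085 ≈ 8.728 mcg/mL.
Peak 8.7 mcg/mL vs MTC 15 mcg/mL: below toxic threshold.

8.7 mcg/mL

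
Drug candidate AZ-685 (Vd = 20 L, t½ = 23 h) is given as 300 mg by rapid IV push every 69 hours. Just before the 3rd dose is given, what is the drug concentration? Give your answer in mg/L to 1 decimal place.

2.1 mg/L

f = (1/2)^(τ/t½) = (1/2)^(69/23) ≈ 0.1250.
C₀ = D/Vd = 300/20 ≈ 15.000 mg/L.
Before the 3rd dose, 2 doses have been given. Superposition: Cmin = C₀·(f + f²).
≈ 15.000 × (0.1250 + 0.0156) ≈ 15.000 × 0.1406 ≈ 2.109 mg/L.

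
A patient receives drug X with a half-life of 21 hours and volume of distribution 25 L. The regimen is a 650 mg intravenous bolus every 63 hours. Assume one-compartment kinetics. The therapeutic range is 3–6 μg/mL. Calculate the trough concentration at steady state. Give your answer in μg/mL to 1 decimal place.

3.7 μg/mL

The dosing interval is 3 half-lives, so f = 2^(−3) = 0.125.
Accumulation ratio R = 1/(1 − f) = 1/0.875 = 8/7.
Single-dose peak C₀ = D/Vd = 650/25 = 26 μg/mL.
Steady-state peak Cmax,ss = C₀·R = 26 × 8/7 ≈ 29.714 μg/mL.
Steady-state trough Cmin,ss = Cmax,ss·f ≈ 29.714 × 0.125 ≈ 3.714 μg/mL.
Trough 3.7 μg/mL vs MEC 3 μg/mL: adequate.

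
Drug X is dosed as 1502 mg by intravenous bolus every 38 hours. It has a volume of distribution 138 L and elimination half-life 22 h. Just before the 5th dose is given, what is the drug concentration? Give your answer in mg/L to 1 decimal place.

f = (1/2)^(τ/t½) = (1/2)^(38/22) ≈ 0.3020.
C₀ = D/Vd = 1502/138 ≈ 10.884 mg/L.
Before the 5th dose, 4 doses have been given. Superposition: Cmin = C₀·(f + f² + … + f^4).
≈ 10.884 × (0.3020 + 0.0912 + 0.0275 + 0.0083) ≈ 10.884 × 0.4290 ≈ 4.669 mg/L.

4.7 mg/L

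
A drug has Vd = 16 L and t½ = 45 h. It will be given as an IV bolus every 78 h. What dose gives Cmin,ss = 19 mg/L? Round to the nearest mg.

707 mg

τ/t½ = 78/45 ≈ 1.7333, so f = (1/2)^(78/45) ≈ 0.300756.
Cmin,ss = (D/Vd)·f/(1−f), so D = Cmin,ss·Vd·(1−f)/f.
D = 19 × 16 × (1−f)/f ≈ 19 × 16 × 2.32495 ≈ 706.78 mg.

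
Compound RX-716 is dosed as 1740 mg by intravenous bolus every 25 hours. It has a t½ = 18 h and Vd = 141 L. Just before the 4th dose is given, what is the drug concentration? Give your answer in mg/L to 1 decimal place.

f = (1/2)^(τ/t½) = (1/2)^(25/18) ≈ 0.3819.
C₀ = D/Vd = 1740/141 ≈ 12.340 mg/L.
Before the 4th dose, 3 doses have been given. Superposition: Cmin = C₀·(f + f² + … + f^3).
≈ 12.340 × (0.3819 + 0.1458 + 0.0557) ≈ 12.340 × 0.5834 ≈ 7.199 mg/L.

7.2 mg/L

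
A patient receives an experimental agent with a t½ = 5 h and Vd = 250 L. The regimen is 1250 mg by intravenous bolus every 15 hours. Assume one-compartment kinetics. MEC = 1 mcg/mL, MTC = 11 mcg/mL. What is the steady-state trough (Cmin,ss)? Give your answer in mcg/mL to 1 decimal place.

The dosing interval is 3 half-lives, so f = 2^(−3) = 0.125.
At steady state, R = 1/(1 − 0.125) = 8/7.
Single-dose peak C₀ = D/Vd = 1250/250 = 5 mcg/mL.
Steady-state peak Cmax,ss = C₀·R = 5 × 8/7 ≈ 5.714 mcg/mL.
Steady-state trough Cmin,ss = Cmax,ss·f ≈ 5.714 × 0.125 ≈ 0.714 mcg/mL.
Trough 0.7 mcg/mL vs MEC 1 mcg/mL: subtherapeutic.

0.7 mcg/mL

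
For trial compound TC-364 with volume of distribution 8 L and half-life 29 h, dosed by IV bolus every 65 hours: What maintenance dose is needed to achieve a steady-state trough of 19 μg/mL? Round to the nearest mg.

567 mg

τ/t½ = 65/29 ≈ 2.2414, so f = (1/2)^(65/29) ≈ 0.211484.
Cmin,ss = (D/Vd)·f/(1−f), so D = Cmin,ss·Vd·(1−f)/f.
D = 19 × 8 × (1−f)/f ≈ 19 × 8 × 3.72849 ≈ 566.73 mg.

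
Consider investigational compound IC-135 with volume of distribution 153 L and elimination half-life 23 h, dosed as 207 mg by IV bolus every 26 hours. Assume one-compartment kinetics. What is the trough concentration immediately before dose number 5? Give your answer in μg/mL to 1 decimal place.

1.1 μg/mL

f = (1/2)^(τ/t½) = (1/2)^(26/23) ≈ 0.4568.
C₀ = D/Vd = 207/153 ≈ 1.353 μg/mL.
Before the 5th dose, 4 doses have been given. Superposition: Cmin = C₀·(f + f² + … + f^4).
≈ 1.353 × (0.4568 + 0.2087 + 0.0953 + 0.0435) ≈ 1.353 × 0.8043 ≈ 1.088 μg/mL.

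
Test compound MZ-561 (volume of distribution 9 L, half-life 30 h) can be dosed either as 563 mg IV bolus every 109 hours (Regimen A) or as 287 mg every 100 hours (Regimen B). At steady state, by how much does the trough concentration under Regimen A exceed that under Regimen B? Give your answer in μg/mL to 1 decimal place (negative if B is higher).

2.0 μg/mL

Regimen A: f = (1/2)^(109/30) ≈ 0.0806; Cmin,ss = (563/9)·f/(1−f) ≈ 5.484 μg/mL.
Regimen B: f = (1/2)^(100/30) ≈ 0.0992; Cmin,ss = (287/9)·f/(1−f) ≈ 3.512 μg/mL.
Difference ≈ 5.484 − 3.512 ≈ 1.972 μg/mL.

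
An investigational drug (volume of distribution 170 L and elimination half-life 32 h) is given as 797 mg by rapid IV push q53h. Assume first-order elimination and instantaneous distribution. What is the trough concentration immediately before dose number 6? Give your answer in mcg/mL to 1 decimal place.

2.2 mcg/mL

f = (1/2)^(τ/t½) = (1/2)^(53/32) ≈ 0.3173.
C₀ = D/Vd = 797/170 ≈ 4.688 mcg/mL.
Before the 6th dose, 5 doses have been given. Superposition: Cmin = C₀·(f + f² + … + f^5).
≈ 4.688 × (0.3173 + 0.1007 + 0.0319 + 0.0101 + 0.0032) ≈ 4.688 × 0.4632 ≈ 2.171 mcg/mL.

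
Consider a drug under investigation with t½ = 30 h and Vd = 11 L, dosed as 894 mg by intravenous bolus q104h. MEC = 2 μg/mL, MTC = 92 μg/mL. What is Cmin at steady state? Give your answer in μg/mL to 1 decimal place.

τ/t½ = 104/30 ≈ 3.4667, so fraction remaining f = (1/2)^(104/30) ≈ 0.0905.
Single-dose peak C₀ = D/Vd = 894/11 ≈ 81.273 μg/mL.
Steady-state trough Cmin,ss = C₀·f/(1−f) ≈ 81.273 × 0.0905/0.9095 ≈ 8.087 μg/mL.
Trough 8.1 μg/mL vs MEC 2 μg/mL: adequate.

8.1 μg/mL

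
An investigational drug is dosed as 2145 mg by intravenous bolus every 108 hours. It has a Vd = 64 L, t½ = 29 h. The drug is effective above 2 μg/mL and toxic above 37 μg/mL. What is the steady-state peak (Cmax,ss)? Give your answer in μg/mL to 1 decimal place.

k = ln2/t½ = ln2/29 ≈ 0.023902 h⁻¹; fraction remaining f = e^(−kτ) = e^(−0.023902×108) ≈ 0.0757.
At steady state, accumulation factor R = 1/(1 − e^(−kτ)) ≈ 1.0819.
Single-dose peak C₀ = D/Vd = 2145/64 ≈ 33.516 μg/mL.
Steady-state peak Cmax,ss = C₀·R ≈ 33.516 × 1.0819 ≈ 36.261 μg/mL.
Peak 36.3 μg/mL vs MTC 37 μg/mL: below toxic threshold.

36.3 μg/mL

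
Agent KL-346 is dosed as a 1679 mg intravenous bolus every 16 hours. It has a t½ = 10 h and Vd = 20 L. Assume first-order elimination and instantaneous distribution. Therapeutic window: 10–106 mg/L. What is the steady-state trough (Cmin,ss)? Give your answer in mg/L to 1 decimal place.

41.3 mg/L

τ/t½ = 16/10 ≈ 1.6, so fraction remaining f = (1/2)^(16/10) ≈ 0.3299.
Single-dose peak C₀ = D/Vd = 1679/20 ≈ 83.950 mg/L.
Steady-state trough Cmin,ss = C₀·f/(1−f) ≈ 83.950 × 0.3299/0.6701 ≈ 41.330 mg/L.
Trough 41.3 mg/L vs MEC 10 mg/L: adequate.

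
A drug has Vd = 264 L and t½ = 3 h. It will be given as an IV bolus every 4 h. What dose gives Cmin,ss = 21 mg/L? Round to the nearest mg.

τ/t½ = 4/3 ≈ 1.3333, so f = (1/2)^(4/3) ≈ 0.396850.
Cmin,ss = (D/Vd)·f/(1−f), so D = Cmin,ss·Vd·(1−f)/f.
D = 21 × 264 × (1−f)/f ≈ 21 × 264 × 1.51984 ≈ 8425.99 mg.

8426 mg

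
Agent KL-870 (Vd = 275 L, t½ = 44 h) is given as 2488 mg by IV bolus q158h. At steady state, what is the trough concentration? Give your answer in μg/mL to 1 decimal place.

0.8 μg/mL

τ/t½ = 158/44 ≈ 3.5909, so fraction remaining f = (1/2)^(158/44) ≈ 0.0830.
Accumulation ratio R = 1/(1 − f) ≈ 1/0.9170 ≈ 1.0905.
Single-dose peak C₀ = D/Vd = 2488/275 ≈ 9.047 μg/mL.
Cmax,ss = C₀/(1 − f) ≈ 9.047/0.9170 ≈ 9.866 μg/mL.
Steady-state trough Cmin,ss = Cmax,ss·f ≈ 9.866 × 0.0830 ≈ 0.819 μg/mL.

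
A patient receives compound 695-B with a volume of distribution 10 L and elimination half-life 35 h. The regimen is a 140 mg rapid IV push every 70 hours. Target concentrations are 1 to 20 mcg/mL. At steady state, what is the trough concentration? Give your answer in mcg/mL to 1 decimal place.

4.7 mcg/mL

The dosing interval is 2 half-lives, so f = 2^(−2) = 0.25.
Accumulation ratio R = 1/(1 − f) = 1/0.75 = 4/3.
Single-dose peak C₀ = D/Vd = 140/10 = 14 mcg/mL.
Steady-state peak Cmax,ss = C₀·R = 14 × 4/3 ≈ 18.667 mcg/mL.
Steady-state trough Cmin,ss = Cmax,ss·f ≈ 18.667 × 0.25 ≈ 4.667 mcg/mL.
Trough 4.7 mcg/mL vs MEC 1 mcg/mL: adequate.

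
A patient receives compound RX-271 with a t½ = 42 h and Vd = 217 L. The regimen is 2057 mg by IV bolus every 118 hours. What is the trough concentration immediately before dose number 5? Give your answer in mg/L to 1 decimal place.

1.6 mg/L

f = (1/2)^(τ/t½) = (1/2)^(118/42) ≈ 0.1426.
C₀ = D/Vd = 2057/217 ≈ 9.479 mg/L.
Before the 5th dose, 4 doses have been given. Superposition: Cmin = C₀·(f + f² + … + f^4).
≈ 9.479 × (0.1426 + 0.0203 + 0.0029 + 0.0004) ≈ 9.479 × 0.1662 ≈ 1.575 mg/L.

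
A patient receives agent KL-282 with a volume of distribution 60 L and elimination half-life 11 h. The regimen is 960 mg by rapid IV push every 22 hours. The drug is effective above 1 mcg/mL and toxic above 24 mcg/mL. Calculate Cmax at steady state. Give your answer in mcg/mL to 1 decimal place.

21.3 mcg/mL

τ = 22 h = 2 half-lives, so f = (1/2)^2 = 0.25.
Accumulation ratio R = 1/(1 − f) = 1/0.75 = 4/3.
Single-dose peak C₀ = D/Vd = 960/60 = 16 mcg/mL.
Steady-state peak Cmax,ss = C₀·R = 16 × 4/3 ≈ 21.333 mcg/mL.
Peak 21.3 mcg/mL vs MTC 24 mcg/mL: below toxic threshold.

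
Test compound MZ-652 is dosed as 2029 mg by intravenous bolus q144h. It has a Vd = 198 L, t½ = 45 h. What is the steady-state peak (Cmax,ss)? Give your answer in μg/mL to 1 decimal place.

k = ln2/t½ = ln2/45 ≈ 0.015403 h⁻¹; fraction remaining f = e^(−kτ) = e^(−0.015403×144) ≈ 0.1088.
At steady state, accumulation factor R = 1/(1 − e^(−kτ)) ≈ 1.1221.
Single-dose peak C₀ = D/Vd = 2029/198 ≈ 10.247 μg/mL.
Cmax,ss = C₀/(1 − f) ≈ 10.247/0.8912 ≈ 11.498 μg/mL.

11.5 μg/mL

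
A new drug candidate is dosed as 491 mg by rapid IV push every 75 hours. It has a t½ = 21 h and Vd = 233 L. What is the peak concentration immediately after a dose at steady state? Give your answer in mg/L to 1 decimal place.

τ/t½ = 75/21 ≈ 3.5714, so fraction remaining f = (1/2)^(75/21) ≈ 0.0841.
At steady state, accumulation factor R = 1/(1 − e^(−kτ)) ≈ 1.0918.
Each bolus raises the concentration by D/Vd = 491/233 ≈ 2.107 mg/L.
Steady-state peak Cmax,ss = C₀·R ≈ 2.107 × 1.0918 ≈ 2.300 mg/L.

2.3 mg/L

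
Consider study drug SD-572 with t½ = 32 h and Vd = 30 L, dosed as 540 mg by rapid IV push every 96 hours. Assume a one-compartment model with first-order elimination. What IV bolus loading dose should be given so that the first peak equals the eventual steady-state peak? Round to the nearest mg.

f = (1/2)^(96/32) ≈ 0.125000; accumulation ratio R = 1/(1−f) ≈ 1.14286.
Loading dose to hit Cmax,ss on first dose: D_load = D_maint·R ≈ 540 × 1.14286 ≈ 617.14 mg.

617 mg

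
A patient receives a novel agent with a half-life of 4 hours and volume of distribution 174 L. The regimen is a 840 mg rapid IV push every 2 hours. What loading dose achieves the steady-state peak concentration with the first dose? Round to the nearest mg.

2868 mg

f = (1/2)^(2/4) ≈ 0.707107; accumulation ratio R = 1/(1−f) ≈ 3.41422.
Loading dose to hit Cmax,ss on first dose: D_load = D_maint·R ≈ 840 × 3.41422 ≈ 2867.94 mg.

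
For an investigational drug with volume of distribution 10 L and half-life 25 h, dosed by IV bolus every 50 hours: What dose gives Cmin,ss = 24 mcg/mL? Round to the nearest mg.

τ/t½ = 50/25 ≈ 2, so f = (1/2)^(50/25) ≈ 0.250000.
Cmin,ss = (D/Vd)·f/(1−f), so D = Cmin,ss·Vd·(1−f)/f.
D = 24 × 10 × (1−f)/f ≈ 24 × 10 × 3.00000 ≈ 720.00 mg.

720 mg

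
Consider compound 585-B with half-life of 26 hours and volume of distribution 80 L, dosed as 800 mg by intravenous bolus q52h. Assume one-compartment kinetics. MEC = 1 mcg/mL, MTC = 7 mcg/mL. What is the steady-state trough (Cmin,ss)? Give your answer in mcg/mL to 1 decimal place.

3.3 mcg/mL

τ = 52 h = 2 half-lives, so f = (1/2)^2 = 0.25.
At steady state, R = 1/(1 − 0.25) = 4/3.
Single-dose peak C₀ = D/Vd = 800/80 = 10 mcg/mL.
Steady-state peak Cmax,ss = C₀·R = 10 × 4/3 ≈ 13.333 mcg/mL.
Steady-state trough Cmin,ss = Cmax,ss·f ≈ 13.333 × 0.25 ≈ 3.333 mcg/mL.
Trough 3.3 mcg/mL vs MEC 1 mcg/mL: adequate.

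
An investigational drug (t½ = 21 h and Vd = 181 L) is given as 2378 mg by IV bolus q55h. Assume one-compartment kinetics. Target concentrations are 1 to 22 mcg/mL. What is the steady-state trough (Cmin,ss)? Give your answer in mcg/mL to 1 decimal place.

k = ln2/t½ = ln2/21 ≈ 0.033007 h⁻¹; fraction remaining f = e^(−kτ) = e^(−0.033007×55) ≈ 0.1628.
Accumulation ratio R = 1/(1 − f) ≈ 1/0.8372 ≈ 1.1945.
Single-dose peak C₀ = D/Vd = 2378/181 ≈ 13.138 mcg/mL.
Steady-state peak Cmax,ss = C₀·R ≈ 13.138 × 1.1945 ≈ 15.693 mcg/mL.
Steady-state trough Cmin,ss = Cmax,ss·f ≈ 15.693 × 0.1628 ≈ 2.555 mcg/mL.
Trough 2.6 mcg/mL vs MEC 1 mcg/mL: adequate.

2.6 mcg/mL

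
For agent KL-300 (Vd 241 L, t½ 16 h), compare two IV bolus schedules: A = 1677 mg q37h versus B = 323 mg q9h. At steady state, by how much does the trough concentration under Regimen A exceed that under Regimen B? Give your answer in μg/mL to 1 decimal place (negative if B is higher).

-1.1 μg/mL

Regimen A: f = (1/2)^(37/16) ≈ 0.2013; Cmin,ss = (1677/241)·f/(1−f) ≈ 1.754 μg/mL.
Regimen B: f = (1/2)^(9/16) ≈ 0.6771; Cmin,ss = (323/241)·f/(1−f) ≈ 2.810 μg/mL.
Difference ≈ 1.754 − 2.810 ≈ -1.056 μg/mL.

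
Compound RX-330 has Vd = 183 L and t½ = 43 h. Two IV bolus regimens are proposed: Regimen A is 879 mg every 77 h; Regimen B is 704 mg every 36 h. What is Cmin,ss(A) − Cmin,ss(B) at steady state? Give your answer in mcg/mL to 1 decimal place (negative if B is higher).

Regimen A: f = (1/2)^(77/43) ≈ 0.2890; Cmin,ss = (879/183)·f/(1−f) ≈ 1.952 mcg/mL.
Regimen B: f = (1/2)^(36/43) ≈ 0.5597; Cmin,ss = (704/183)·f/(1−f) ≈ 4.890 mcg/mL.
Difference ≈ 1.952 − 4.890 ≈ -2.938 mcg/mL.

-2.9 mcg/mL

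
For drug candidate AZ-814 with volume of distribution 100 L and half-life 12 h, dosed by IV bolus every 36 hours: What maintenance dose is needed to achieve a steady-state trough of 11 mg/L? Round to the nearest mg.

τ/t½ = 36/12 ≈ 3, so f = (1/2)^(36/12) ≈ 0.125000.
Cmin,ss = (D/Vd)·f/(1−f), so D = Cmin,ss·Vd·(1−f)/f.
D = 11 × 100 × (1−f)/f ≈ 11 × 100 × 7.00000 ≈ 7700.00 mg.

7700 mg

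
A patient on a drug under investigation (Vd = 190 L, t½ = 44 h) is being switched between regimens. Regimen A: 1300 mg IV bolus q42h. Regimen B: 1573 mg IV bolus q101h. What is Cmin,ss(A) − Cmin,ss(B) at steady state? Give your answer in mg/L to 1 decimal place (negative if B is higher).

5.2 mg/L

Regimen A: f = (1/2)^(42/44) ≈ 0.5160; Cmin,ss = (1300/190)·f/(1−f) ≈ 7.294 mg/L.
Regimen B: f = (1/2)^(101/44) ≈ 0.2037; Cmin,ss = (1573/190)·f/(1−f) ≈ 2.118 mg/L.
Difference ≈ 7.294 − 2.118 ≈ 5.176 mg/L.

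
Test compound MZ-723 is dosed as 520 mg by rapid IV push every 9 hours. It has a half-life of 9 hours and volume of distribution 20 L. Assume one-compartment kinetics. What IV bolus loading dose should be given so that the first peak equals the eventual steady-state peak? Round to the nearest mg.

1040 mg

f = (1/2)^(9/9) ≈ 0.500000; accumulation ratio R = 1/(1−f) ≈ 2.00000.
Loading dose to hit Cmax,ss on first dose: D_load = D_maint·R ≈ 520 × 2.00000 ≈ 1040.00 mg.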